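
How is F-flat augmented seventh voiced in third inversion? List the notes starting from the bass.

E-double-flat – F-flat – A-flat – C

In root position, F-flat augmented seventh is F-flat–A-flat–C–E-double-flat.
Third inversion puts the seventh (E-double-flat) in the bass.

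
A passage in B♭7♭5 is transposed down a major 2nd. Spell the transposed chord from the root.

A major 2nd down from Bb is Ab, so the new chord is Ab dominant seventh flat five.
Root: Ab
Major 3rd (3rd): C
Diminished 5th (5th): Ebb
Minor 7th (7th): Gb

Ab – C – Ebb – Gb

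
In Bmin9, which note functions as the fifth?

Root of Bmin9 = B. The 5th is a perfect 5th: B up a perfect 5th → F♯.

F♯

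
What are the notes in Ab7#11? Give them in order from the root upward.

Ab  C  Eb  Gb  D

Ab7#11 is a dominant seventh sharp eleven built on Ab.
Root: Ab
Major 3rd (3rd): C
Perfect 5th (5th): Eb
Minor 7th (7th): Gb
Augmented 11th (11th): D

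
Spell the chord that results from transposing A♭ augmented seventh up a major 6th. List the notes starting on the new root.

A major 6th up from Ab is F, so the new chord is F augmented seventh.
- root: F
- major 3rd: A
- augmented 5th: C#
- minor 7th: Eb

F – A – C# – Eb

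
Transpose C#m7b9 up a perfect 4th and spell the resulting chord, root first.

F#, A, C#, E, G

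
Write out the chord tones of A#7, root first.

A#7 is a dominant seventh built on A#.
A# — root
C## — major 3rd
E# — perfect 5th
G# — minor 7th

A# C## E# G#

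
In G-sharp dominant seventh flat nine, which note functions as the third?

Root of G-sharp dominant seventh flat nine = G♯. The 3rd is a major 3rd: G♯ up a major 3rd → B♯.

B♯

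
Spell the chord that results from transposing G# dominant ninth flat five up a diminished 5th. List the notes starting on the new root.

D, F#, Ab, C, E

Transposed root: G# → D (diminished 5th up). So we spell D dominant ninth flat five:
D — root
F# — major 3rd
Ab — diminished 5th
C — minor 7th
E — major 9th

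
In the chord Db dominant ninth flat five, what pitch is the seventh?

Db dominant ninth flat five is built on Db; its 7th is a minor 7th above the root.
A seventh above D uses the letter C, and the minor 7th above Db is Cb.

Cb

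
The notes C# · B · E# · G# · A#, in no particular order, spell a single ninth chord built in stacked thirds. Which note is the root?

Stacking in thirds gives A# – C# – E# – G# – B, so A# is the root — A# minor seventh flat nine.

A#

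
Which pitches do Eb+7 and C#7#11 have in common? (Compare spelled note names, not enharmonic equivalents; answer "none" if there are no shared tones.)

Eb+7: E♭ G B D♭
C#7#11: C♯ E♯ G♯ B F𝄪
Common to both → B.

B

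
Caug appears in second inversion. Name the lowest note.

G#

Caug in root position is C–E–G#.
Second inversion places the fifth in the bass, which is G#.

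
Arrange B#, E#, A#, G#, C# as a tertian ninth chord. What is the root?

Arranged so that each adjacent pair is a third by letter name: A# – C# – E# – G# – B#.
The bottom of that stack, A#, is the root (this is A# minor ninth).

A#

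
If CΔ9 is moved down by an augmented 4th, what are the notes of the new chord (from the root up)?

C down an augmented 4th → Gb. New chord: Gb major ninth.
Root: Gb
Major 3rd (3rd): Bb
Perfect 5th (5th): Db
Major 7th (7th): F
Major 9th (9th): Ab

Gb  Bb  Db  F  Ab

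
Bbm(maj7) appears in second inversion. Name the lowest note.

Bbm(maj7) = Bb–Db–F–A. Second inversion → fifth in the bass = F.

F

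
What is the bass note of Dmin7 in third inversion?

Dmin7 in root position is D–F–A–C.
Third inversion places the seventh in the bass, which is C.

C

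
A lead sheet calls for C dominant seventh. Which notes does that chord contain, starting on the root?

C dominant seventh is a dominant seventh built on C.
- root: C
- major 3rd: E
- perfect 5th: G
- minor 7th: B-flat

C – E – G – B-flat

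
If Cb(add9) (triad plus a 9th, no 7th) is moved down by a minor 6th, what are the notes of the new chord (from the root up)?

A minor 6th down from Cb is Eb, so the new chord is Eb added-ninth.
root → Eb
3rd (major 3rd) → G
5th (perfect 5th) → Bb
9th (major 9th) → F

Eb – G – Bb – F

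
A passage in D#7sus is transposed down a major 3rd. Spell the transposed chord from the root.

A major 3rd down from D♯ is B, so the new chord is B dominant seventh suspended fourth.
B — root
E — perfect 4th
F♯ — perfect 5th
A — minor 7th

B  E  F♯  A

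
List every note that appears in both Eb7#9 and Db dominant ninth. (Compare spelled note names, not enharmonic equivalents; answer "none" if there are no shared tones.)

E♭, D♭

Eb7#9 = E♭, G, B♭, D♭, F♯.
Db dominant ninth = D♭, F, A♭, C♭, E♭.
Shared: E♭, D♭.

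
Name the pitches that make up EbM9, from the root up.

Eb G Bb D F

EbM9 is a major ninth built on Eb.
root → Eb
3rd (major 3rd) → G
5th (perfect 5th) → Bb
7th (major 7th) → D
9th (major 9th) → F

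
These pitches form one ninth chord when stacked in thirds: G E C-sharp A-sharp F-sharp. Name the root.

F-sharp

Stacking in thirds gives F-sharp – A-sharp – C-sharp – E – G, so F-sharp is the root — F-sharp dominant seventh flat nine.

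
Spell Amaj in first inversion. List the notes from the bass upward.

C#  E  A

In root position, Amaj is A–C#–E.
First inversion puts the third (C#) in the bass.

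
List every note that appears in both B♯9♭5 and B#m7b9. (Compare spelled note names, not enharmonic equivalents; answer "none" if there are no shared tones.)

B♯9♭5: B# D## F# A# C##
B#m7b9: B# D# F## A# C#
Common to both → B#, A#.

B# A#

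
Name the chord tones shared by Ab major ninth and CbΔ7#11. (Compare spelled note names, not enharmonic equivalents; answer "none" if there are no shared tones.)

Ab major ninth: Ab C Eb G Bb
CbΔ7#11: Cb Eb Gb Bb F
Common to both → Eb, Bb.

Eb, Bb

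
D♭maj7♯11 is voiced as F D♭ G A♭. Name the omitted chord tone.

D♭maj7♯11 = D♭, F, A♭, C, G. The voicing lacks the 7th (major 7th), C.

C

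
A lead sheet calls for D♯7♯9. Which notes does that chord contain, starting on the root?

D# F## A# C# E##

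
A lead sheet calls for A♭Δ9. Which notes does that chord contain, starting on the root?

Root A♭, quality major ninth:
Root: A♭
Major 3rd (3rd): C
Perfect 5th (5th): E♭
Major 7th (7th): G
Major 9th (9th): B♭

A♭ C E♭ G B♭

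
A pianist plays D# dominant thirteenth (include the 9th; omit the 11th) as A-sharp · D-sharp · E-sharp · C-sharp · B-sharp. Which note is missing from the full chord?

F-double-sharp

The full D# dominant thirteenth chord is D-sharp, F-double-sharp, A-sharp, C-sharp, E-sharp, B-sharp.
Comparing with the voicing, the major 3rd (3rd) — F-double-sharp — is absent.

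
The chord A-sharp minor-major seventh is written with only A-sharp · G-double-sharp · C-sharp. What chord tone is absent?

A-sharp minor-major seventh = A-sharp, C-sharp, E-sharp, G-double-sharp. The voicing lacks the 5th (perfect 5th), E-sharp.

E-sharp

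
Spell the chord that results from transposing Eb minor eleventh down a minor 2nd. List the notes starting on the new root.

D F A C E G

Transposed root: E-flat → D (minor 2nd down). So we spell D minor eleventh:
root → D
3rd (minor 3rd) → F
5th (perfect 5th) → A
7th (minor 7th) → C
9th (major 9th) → E
11th (perfect 11th) → G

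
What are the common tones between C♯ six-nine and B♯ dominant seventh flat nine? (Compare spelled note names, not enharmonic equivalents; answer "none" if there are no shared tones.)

C♯ six-nine: C-sharp E-sharp G-sharp A-sharp D-sharp
B♯ dominant seventh flat nine: B-sharp D-double-sharp F-double-sharp A-sharp C-sharp
Common to both → C-sharp, A-sharp.

C-sharp – A-sharp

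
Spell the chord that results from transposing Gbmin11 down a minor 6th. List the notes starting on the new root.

Bb Db F Ab C Eb

A minor 6th down from Gb is Bb, so the new chord is Bb minor eleventh.
Root: Bb
Minor 3rd (3rd): Db
Perfect 5th (5th): F
Minor 7th (7th): Ab
Major 9th (9th): C
Perfect 11th (11th): Eb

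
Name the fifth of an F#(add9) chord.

F#(add9) is built on F♯; its 5th is a perfect 5th above the root.
A fifth above F uses the letter C, and the perfect 5th above F♯ is C♯.

C♯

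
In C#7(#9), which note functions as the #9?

D𝄪

Root of C#7(#9) = C♯. The 9th is an augmented 9th: C♯ up an augmented 9th → D𝄪.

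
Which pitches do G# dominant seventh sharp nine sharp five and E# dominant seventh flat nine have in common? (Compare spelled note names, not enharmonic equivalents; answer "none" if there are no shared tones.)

B-sharp, F-sharp

G# dominant seventh sharp nine sharp five: G-sharp B-sharp D-double-sharp F-sharp A-double-sharp
E# dominant seventh flat nine: E-sharp G-double-sharp B-sharp D-sharp F-sharp
Common to both → B-sharp, F-sharp.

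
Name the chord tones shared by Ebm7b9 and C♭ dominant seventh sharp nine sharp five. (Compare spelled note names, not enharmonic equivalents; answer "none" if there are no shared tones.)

E♭

Ebm7b9: E♭ G♭ B♭ D♭ F♭
C♭ dominant seventh sharp nine sharp five: C♭ E♭ G B𝄫 D
Common to both → E♭.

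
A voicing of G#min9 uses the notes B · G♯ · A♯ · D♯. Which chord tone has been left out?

The full G#min9 chord is G♯, B, D♯, F♯, A♯.
Comparing with the voicing, the minor 7th (7th) — F♯ — is absent.

F♯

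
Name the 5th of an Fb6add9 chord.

Cb

Fb6add9 is built on Fb; its 5th is a perfect 5th above the root.
A fifth above F uses the letter C, and the perfect 5th above Fb is Cb.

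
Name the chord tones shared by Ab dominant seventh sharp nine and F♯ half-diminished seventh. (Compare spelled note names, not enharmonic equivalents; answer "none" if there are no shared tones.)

C

Ab dominant seventh sharp nine = A-flat, C, E-flat, G-flat, B.
F♯ half-diminished seventh = F-sharp, A, C, E.
Shared: C.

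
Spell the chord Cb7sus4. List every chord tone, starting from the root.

Cb – Fb – Gb – Bbb

Cb7sus4 is a dominant seventh suspended fourth built on Cb.
root → Cb
4th (perfect 4th) → Fb
5th (perfect 5th) → Gb
7th (minor 7th) → Bbb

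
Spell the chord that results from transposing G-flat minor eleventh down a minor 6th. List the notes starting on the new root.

Bb, Db, F, Ab, C, Eb

Transposed root: Gb → Bb (minor 6th down). So we spell Bb minor eleventh:
Root: Bb
Minor 3rd (3rd): Db
Perfect 5th (5th): F
Minor 7th (7th): Ab
Major 9th (9th): C
Perfect 11th (11th): Eb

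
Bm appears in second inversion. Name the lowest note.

F#

Bm = B–D–F#. Second inversion → fifth in the bass = F#.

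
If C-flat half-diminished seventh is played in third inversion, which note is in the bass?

C-flat half-diminished seventh in root position is Cb–Ebb–Gbb–Bbb.
Third inversion places the seventh in the bass, which is Bbb.

Bbb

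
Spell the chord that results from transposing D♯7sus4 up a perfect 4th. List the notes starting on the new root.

G#, C#, D#, F#

Transposed root: D# → G# (perfect 4th up). So we spell G# dominant seventh suspended fourth:
Root: G#
Perfect 4th (4th): C#
Perfect 5th (5th): D#
Minor 7th (7th): F#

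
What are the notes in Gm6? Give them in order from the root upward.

Root G, quality minor sixth:
G — root
Bb — minor 3rd
D — perfect 5th
E — major 6th

G – Bb – D – E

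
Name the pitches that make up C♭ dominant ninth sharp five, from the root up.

C♭ dominant ninth sharp five: dominant ninth sharp five on C-flat.
Root: C-flat
Major 3rd (3rd): E-flat
Augmented 5th (5th): G
Minor 7th (7th): B-double-flat
Major 9th (9th): D-flat

C-flat  E-flat  G  B-double-flat  D-flat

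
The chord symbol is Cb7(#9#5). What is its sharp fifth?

G

Cb7(#9#5) is built on Cb; its 5th is an augmented 5th above the root.
A fifth above C uses the letter G, and the augmented 5th above Cb is G.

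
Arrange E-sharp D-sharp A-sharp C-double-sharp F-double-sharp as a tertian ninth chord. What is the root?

D-sharp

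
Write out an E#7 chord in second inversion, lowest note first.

E#7 = E#–G##–B#–D#; second inversion → fifth (B#) lowest.

B#, D#, E#, G##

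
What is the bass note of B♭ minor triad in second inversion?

F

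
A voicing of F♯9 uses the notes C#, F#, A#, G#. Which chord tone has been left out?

F♯9 = F#, A#, C#, E, G#. The voicing lacks the 7th (minor 7th), E.

E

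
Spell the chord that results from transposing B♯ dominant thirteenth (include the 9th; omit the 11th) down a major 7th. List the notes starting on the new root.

A major 7th down from B# is C#, so the new chord is C# dominant thirteenth.
C# — root
E# — major 3rd
G# — perfect 5th
B — minor 7th
D# — major 9th
A# — major 13th

C#, E#, G#, B, D#, A#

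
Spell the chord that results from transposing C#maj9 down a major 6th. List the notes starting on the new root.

Transposed root: C♯ → E (major 6th down). So we spell E major ninth:
E — root
G♯ — major 3rd
B — perfect 5th
D♯ — major 7th
F♯ — major 9th

E – G♯ – B – D♯ – F♯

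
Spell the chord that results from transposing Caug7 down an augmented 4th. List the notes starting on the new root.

G♭  B♭  D  F♭

An augmented 4th down from C is G♭, so the new chord is G♭ augmented seventh.
root → G♭
3rd (major 3rd) → B♭
5th (augmented 5th) → D
7th (minor 7th) → F♭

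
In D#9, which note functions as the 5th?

D#9 is built on D#; its 5th is a perfect 5th above the root.
A fifth above D uses the letter A, and the perfect 5th above D# is A#.

A#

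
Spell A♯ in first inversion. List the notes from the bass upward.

A♯ = A#–C##–E#; first inversion → third (C##) lowest.

C## – E# – A#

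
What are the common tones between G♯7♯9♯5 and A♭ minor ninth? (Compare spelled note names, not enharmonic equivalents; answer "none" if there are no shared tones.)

none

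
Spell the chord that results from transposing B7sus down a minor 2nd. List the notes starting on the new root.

B down a minor 2nd → A#. New chord: A# dominant seventh suspended fourth.
Root: A#
Perfect 4th (4th): D#
Perfect 5th (5th): E#
Minor 7th (7th): G#

A# – D# – E# – G#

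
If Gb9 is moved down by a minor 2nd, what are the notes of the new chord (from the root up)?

F A C Eb G

Gb down a minor 2nd → F. New chord: F dominant ninth.
root → F
3rd (major 3rd) → A
5th (perfect 5th) → C
7th (minor 7th) → Eb
9th (major 9th) → G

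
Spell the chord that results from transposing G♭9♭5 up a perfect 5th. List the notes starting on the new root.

Db, F, Abb, Cb, Eb

Transposed root: Gb → Db (perfect 5th up). So we spell Db dominant ninth flat five:
Db — root
F — major 3rd
Abb — diminished 5th
Cb — minor 7th
Eb — major 9th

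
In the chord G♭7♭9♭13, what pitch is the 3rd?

Bb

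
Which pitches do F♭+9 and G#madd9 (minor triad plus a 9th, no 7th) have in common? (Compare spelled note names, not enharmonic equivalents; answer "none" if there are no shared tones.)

F♭+9 = Fb, Ab, C, Ebb, Gb.
G#madd9 = G#, B, D#, A#.
Shared: none.

none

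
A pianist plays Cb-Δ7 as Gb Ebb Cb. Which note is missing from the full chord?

Bb

The full Cb-Δ7 chord is Cb, Ebb, Gb, Bb.
Comparing with the voicing, the major 7th (7th) — Bb — is absent.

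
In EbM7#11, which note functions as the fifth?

Root of EbM7#11 = Eb. The 5th is a perfect 5th: Eb up a perfect 5th → Bb.

Bb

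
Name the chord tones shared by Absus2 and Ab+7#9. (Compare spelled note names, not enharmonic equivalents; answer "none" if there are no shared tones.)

Absus2 = A♭, B♭, E♭.
Ab+7#9 = A♭, C, E, G♭, B.
Shared: A♭.

A♭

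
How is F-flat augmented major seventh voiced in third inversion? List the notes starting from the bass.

Eb, Fb, Ab, C

F-flat augmented major seventh = Fb–Ab–C–Eb; third inversion → seventh (Eb) lowest.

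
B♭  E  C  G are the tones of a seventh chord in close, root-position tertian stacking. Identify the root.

C

Arranged so that each adjacent pair is a third by letter name: C – E – G – B♭.
The bottom of that stack, C, is the root (this is C dominant seventh).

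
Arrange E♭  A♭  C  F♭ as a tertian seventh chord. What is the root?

Stacking in thirds gives F♭ – A♭ – C – E♭, so F♭ is the root — F♭ augmented major seventh.

F♭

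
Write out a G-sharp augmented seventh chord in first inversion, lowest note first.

In root position, G-sharp augmented seventh is G-sharp–B-sharp–D-double-sharp–F-sharp.
First inversion puts the third (B-sharp) in the bass.

B-sharp  D-double-sharp  F-sharp  G-sharp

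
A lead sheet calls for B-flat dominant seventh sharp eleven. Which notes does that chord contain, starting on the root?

B-flat dominant seventh sharp eleven is a dominant seventh sharp eleven built on Bb.
Bb — root
D — major 3rd
F — perfect 5th
Ab — minor 7th
E — augmented 11th

Bb  D  F  Ab  E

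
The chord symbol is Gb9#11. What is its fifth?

Db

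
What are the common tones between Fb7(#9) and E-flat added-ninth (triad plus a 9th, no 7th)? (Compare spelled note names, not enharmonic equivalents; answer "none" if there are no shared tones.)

G

Fb7(#9): Fb Ab Cb Ebb G
E-flat added-ninth: Eb G Bb F
Common to both → G.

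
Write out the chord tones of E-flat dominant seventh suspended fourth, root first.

E-flat – A-flat – B-flat – D-flat

Root E-flat, quality dominant seventh suspended fourth:
- root: E-flat
- perfect 4th: A-flat
- perfect 5th: B-flat
- minor 7th: D-flat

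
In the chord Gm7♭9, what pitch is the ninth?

Gm7♭9 is built on G; its 9th is a minor 9th above the root.
A second above G uses the letter A, and the minor 9th above G is Ab.

Ab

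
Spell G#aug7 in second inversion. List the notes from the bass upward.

G#aug7 = G#–B#–D##–F#; second inversion → fifth (D##) lowest.

D## F# G# B#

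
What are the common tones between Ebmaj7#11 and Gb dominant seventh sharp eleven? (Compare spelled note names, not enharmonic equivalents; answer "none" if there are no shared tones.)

Ebmaj7#11: Eb G Bb D A
Gb dominant seventh sharp eleven: Gb Bb Db Fb C
Common to both → Bb.

Bb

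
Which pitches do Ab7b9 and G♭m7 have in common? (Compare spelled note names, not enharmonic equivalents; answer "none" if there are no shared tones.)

Gb  Bbb

Ab7b9 = Ab, C, Eb, Gb, Bbb.
G♭m7 = Gb, Bbb, Db, Fb.
Shared: Gb, Bbb.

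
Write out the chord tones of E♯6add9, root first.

Root E#, quality six-nine:
E# — root
G## — major 3rd
B# — perfect 5th
C## — major 6th
F## — major 9th

E#  G##  B#  C##  F##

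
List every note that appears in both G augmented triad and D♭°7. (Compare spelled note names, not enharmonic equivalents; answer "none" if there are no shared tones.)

G augmented triad = G, B, D#.
D♭°7 = Db, Fb, Abb, Cbb.
Shared: none.

none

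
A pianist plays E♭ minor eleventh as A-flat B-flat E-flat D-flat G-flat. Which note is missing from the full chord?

E♭ minor eleventh = E-flat, G-flat, B-flat, D-flat, F, A-flat. The voicing lacks the 9th (major 9th), F.

F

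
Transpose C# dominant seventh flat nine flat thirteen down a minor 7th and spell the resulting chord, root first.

D♯ – F𝄪 – A♯ – C♯ – E – B

Transposed root: C♯ → D♯ (minor 7th down). So we spell D♯ dominant seventh flat nine flat thirteen:
root → D♯
3rd (major 3rd) → F𝄪
5th (perfect 5th) → A♯
7th (minor 7th) → C♯
9th (minor 9th) → E
13th (minor 13th) → B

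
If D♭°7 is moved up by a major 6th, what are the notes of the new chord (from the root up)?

A major 6th up from Db is Bb, so the new chord is Bb diminished seventh.
Bb — root
Db — minor 3rd
Fb — diminished 5th
Abb — diminished 7th

Bb Db Fb Abb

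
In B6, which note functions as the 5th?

Root of B6 = B. The 5th is a perfect 5th: B up a perfect 5th → F#.

F#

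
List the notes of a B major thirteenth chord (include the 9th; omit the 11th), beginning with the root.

B major thirteenth: major thirteenth on B.
B — root
D-sharp — major 3rd
F-sharp — perfect 5th
A-sharp — major 7th
C-sharp — major 9th
G-sharp — major 13th

B, D-sharp, F-sharp, A-sharp, C-sharp, G-sharp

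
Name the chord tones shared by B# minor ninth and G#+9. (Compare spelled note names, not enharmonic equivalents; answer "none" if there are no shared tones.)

B# A#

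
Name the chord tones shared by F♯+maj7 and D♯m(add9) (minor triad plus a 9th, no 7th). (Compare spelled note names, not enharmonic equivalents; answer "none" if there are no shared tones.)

F♯ – A♯ – E♯

F♯+maj7: F♯ A♯ C𝄪 E♯
D♯m(add9): D♯ F♯ A♯ E♯
Common to both → F♯, A♯, E♯.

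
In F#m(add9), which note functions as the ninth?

F#m(add9) is built on F#; its 9th is a major 9th above the root.
A second above F uses the letter G, and the major 9th above F# is G#.

G#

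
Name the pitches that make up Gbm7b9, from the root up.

G♭, B𝄫, D♭, F♭, A𝄫

Gbm7b9 is a minor seventh flat nine built on G♭.
G♭ — root
B𝄫 — minor 3rd
D♭ — perfect 5th
F♭ — minor 7th
A𝄫 — minor 9th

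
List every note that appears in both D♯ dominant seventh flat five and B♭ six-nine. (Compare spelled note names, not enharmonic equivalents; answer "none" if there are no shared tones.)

none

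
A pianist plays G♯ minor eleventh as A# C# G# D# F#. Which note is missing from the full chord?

B

G♯ minor eleventh = G#, B, D#, F#, A#, C#. The voicing lacks the 3rd (minor 3rd), B.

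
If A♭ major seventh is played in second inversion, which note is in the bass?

E♭

A♭ major seventh in root position is A♭–C–E♭–G.
Second inversion places the fifth in the bass, which is E♭.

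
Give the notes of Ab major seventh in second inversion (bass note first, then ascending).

Ab major seventh = A-flat–C–E-flat–G; second inversion → fifth (E-flat) lowest.

E-flat, G, A-flat, C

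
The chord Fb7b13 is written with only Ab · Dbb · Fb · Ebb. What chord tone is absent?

Cb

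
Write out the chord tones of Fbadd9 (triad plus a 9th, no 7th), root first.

Fbadd9 is an added-ninth built on Fb.
root → Fb
3rd (major 3rd) → Ab
5th (perfect 5th) → Cb
9th (major 9th) → Gb

Fb – Ab – Cb – Gb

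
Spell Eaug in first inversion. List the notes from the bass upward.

G#, B#, E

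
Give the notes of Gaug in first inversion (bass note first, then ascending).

Gaug = G–B–D#; first inversion → third (B) lowest.

B  D#  G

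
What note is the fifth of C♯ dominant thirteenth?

G#

Root of C♯ dominant thirteenth = C#. The 5th is a perfect 5th: C# up a perfect 5th → G#.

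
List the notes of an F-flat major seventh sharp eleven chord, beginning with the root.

F-flat, A-flat, C-flat, E-flat, B-flat

F-flat major seventh sharp eleven is a major seventh sharp eleven built on F-flat.
root → F-flat
3rd (major 3rd) → A-flat
5th (perfect 5th) → C-flat
7th (major 7th) → E-flat
11th (augmented 11th) → B-flat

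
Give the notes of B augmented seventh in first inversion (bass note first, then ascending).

D♯, F𝄪, A, B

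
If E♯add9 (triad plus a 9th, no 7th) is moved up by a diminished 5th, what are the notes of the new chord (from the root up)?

B, D#, F#, C#

E# up a diminished 5th → B. New chord: B added-ninth.
root → B
3rd (major 3rd) → D#
5th (perfect 5th) → F#
9th (major 9th) → C#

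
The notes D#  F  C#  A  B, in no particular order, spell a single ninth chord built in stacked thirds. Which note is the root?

Arranged so that each adjacent pair is a third by letter name: B – D# – F – A – C#.
The bottom of that stack, B, is the root (this is B dominant ninth flat five).

B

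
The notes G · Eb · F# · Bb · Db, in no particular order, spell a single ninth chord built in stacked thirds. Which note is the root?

Stacking in thirds gives Eb – G – Bb – Db – F#, so Eb is the root — Eb dominant seventh sharp nine.

Eb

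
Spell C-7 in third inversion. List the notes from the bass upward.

B♭, C, E♭, G

In root position, C-7 is C–E♭–G–B♭.
Third inversion puts the seventh (B♭) in the bass.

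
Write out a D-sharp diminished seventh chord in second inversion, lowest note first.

D-sharp diminished seventh = D#–F#–A–C; second inversion → fifth (A) lowest.

A, C, D#, F#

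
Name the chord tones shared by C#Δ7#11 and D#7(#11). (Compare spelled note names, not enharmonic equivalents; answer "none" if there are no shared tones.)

C#Δ7#11: C# E# G# B# F##
D#7(#11): D# F## A# C# G##
Common to both → C#, F##.

C# F##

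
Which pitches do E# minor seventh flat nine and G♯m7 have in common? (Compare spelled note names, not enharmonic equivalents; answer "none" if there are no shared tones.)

G#, D#, F#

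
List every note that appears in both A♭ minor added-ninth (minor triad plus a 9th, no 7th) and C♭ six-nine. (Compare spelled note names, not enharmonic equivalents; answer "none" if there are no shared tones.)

A♭ minor added-ninth = Ab, Cb, Eb, Bb.
C♭ six-nine = Cb, Eb, Gb, Ab, Db.
Shared: Ab, Cb, Eb.

Ab – Cb – Eb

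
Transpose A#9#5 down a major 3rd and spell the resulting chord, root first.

A major 3rd down from A# is F#, so the new chord is F# dominant ninth sharp five.
F# — root
A# — major 3rd
C## — augmented 5th
E — minor 7th
G# — major 9th

F# A# C## E G#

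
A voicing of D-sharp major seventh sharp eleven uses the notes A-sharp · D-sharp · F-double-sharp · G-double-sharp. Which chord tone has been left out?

C-double-sharp

D-sharp major seventh sharp eleven = D-sharp, F-double-sharp, A-sharp, C-double-sharp, G-double-sharp. The voicing lacks the 7th (major 7th), C-double-sharp.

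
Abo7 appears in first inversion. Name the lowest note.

Cb

Abo7 in root position is Ab–Cb–Ebb–Gbb.
First inversion places the third in the bass, which is Cb.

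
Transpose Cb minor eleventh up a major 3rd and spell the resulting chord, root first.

A major 3rd up from Cb is Eb, so the new chord is Eb minor eleventh.
Eb — root
Gb — minor 3rd
Bb — perfect 5th
Db — minor 7th
F — major 9th
Ab — perfect 11th

Eb  Gb  Bb  Db  F  Ab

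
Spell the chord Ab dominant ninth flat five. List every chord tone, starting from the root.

Root Ab, quality dominant ninth flat five:
- root: Ab
- major 3rd: C
- diminished 5th: Ebb
- minor 7th: Gb
- major 9th: Bb

Ab, C, Ebb, Gb, Bb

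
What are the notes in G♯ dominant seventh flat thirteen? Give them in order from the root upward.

G-sharp, B-sharp, D-sharp, F-sharp, E

G♯ dominant seventh flat thirteen: dominant seventh flat thirteen on G-sharp.
- root: G-sharp
- major 3rd: B-sharp
- perfect 5th: D-sharp
- minor 7th: F-sharp
- minor 13th: E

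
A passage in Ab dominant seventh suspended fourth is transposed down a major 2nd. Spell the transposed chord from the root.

G-flat, C-flat, D-flat, F-flat

A-flat down a major 2nd → G-flat. New chord: G-flat dominant seventh suspended fourth.
Root: G-flat
Perfect 4th (4th): C-flat
Perfect 5th (5th): D-flat
Minor 7th (7th): F-flat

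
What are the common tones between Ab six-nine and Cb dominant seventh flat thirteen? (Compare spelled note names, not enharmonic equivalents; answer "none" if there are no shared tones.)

Eb

Ab six-nine = Ab, C, Eb, F, Bb.
Cb dominant seventh flat thirteen = Cb, Eb, Gb, Bbb, Abb.
Shared: Eb.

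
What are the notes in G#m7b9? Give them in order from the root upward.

G#m7b9 is a minor seventh flat nine built on G#.
- root: G#
- minor 3rd: B
- perfect 5th: D#
- minor 7th: F#
- minor 9th: A

G#  B  D#  F#  A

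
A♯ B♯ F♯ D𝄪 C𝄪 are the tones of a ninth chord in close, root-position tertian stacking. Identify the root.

B♯

Stacking in thirds gives B♯ – D𝄪 – F♯ – A♯ – C𝄪, so B♯ is the root — B♯ dominant ninth flat five.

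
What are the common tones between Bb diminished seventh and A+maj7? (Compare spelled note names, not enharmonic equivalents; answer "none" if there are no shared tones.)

Bb diminished seventh = B♭, D♭, F♭, A𝄫.
A+maj7 = A, C♯, E♯, G♯.
Shared: none.

none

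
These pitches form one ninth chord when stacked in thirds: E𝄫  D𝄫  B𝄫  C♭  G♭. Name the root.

C♭

Stacking in thirds gives C♭ – E𝄫 – G♭ – B𝄫 – D𝄫, so C♭ is the root — C♭ minor seventh flat nine.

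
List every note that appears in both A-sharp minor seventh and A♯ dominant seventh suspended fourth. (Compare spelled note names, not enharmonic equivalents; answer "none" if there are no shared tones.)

A-sharp minor seventh = A-sharp, C-sharp, E-sharp, G-sharp.
A♯ dominant seventh suspended fourth = A-sharp, D-sharp, E-sharp, G-sharp.
Shared: A-sharp, E-sharp, G-sharp.

A-sharp – E-sharp – G-sharp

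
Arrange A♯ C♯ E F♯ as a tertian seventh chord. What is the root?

Stacking in thirds gives F♯ – A♯ – C♯ – E, so F♯ is the root — F♯ dominant seventh.

F♯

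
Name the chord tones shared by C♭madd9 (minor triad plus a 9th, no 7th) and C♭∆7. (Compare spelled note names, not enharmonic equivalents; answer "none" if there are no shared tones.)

Cb Gb

C♭madd9 = Cb, Ebb, Gb, Db.
C♭∆7 = Cb, Eb, Gb, Bb.
Shared: Cb, Gb.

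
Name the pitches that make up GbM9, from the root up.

G♭ – B♭ – D♭ – F – A♭

GbM9 is a major ninth built on G♭.
- root: G♭
- major 3rd: B♭
- perfect 5th: D♭
- major 7th: F
- major 9th: A♭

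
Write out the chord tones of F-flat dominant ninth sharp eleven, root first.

Root Fb, quality dominant ninth sharp eleven:
- root: Fb
- major 3rd: Ab
- perfect 5th: Cb
- minor 7th: Ebb
- major 9th: Gb
- augmented 11th: Bb

Fb, Ab, Cb, Ebb, Gb, Bb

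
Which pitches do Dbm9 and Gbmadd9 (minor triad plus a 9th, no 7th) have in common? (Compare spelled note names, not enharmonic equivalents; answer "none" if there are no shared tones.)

D♭, A♭

Dbm9 = D♭, F♭, A♭, C♭, E♭.
Gbmadd9 = G♭, B𝄫, D♭, A♭.
Shared: D♭, A♭.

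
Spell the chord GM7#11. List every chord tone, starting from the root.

G – B – D – F# – C#

GM7#11: major seventh sharp eleven on G.
root → G
3rd (major 3rd) → B
5th (perfect 5th) → D
7th (major 7th) → F#
11th (augmented 11th) → C#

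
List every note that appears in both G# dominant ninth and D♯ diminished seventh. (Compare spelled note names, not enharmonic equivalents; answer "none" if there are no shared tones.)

D-sharp – F-sharp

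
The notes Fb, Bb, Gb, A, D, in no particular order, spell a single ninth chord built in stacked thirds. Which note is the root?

Gb

Stacking in thirds gives Gb – Bb – D – Fb – A, so Gb is the root — Gb dominant seventh sharp nine sharp five.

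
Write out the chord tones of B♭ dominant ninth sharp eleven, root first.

B-flat, D, F, A-flat, C, E

B♭ dominant ninth sharp eleven: dominant ninth sharp eleven on B-flat.
B-flat — root
D — major 3rd
F — perfect 5th
A-flat — minor 7th
C — major 9th
E — augmented 11th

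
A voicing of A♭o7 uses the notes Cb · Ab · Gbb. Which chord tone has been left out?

Ebb

The full A♭o7 chord is Ab, Cb, Ebb, Gbb.
Comparing with the voicing, the diminished 5th (5th) — Ebb — is absent.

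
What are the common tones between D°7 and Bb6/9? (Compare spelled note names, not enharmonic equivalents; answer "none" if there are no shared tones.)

D  F

D°7: D F Ab Cb
Bb6/9: Bb D F G C
Common to both → D, F.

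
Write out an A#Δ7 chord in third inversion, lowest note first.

G𝄪, A♯, C𝄪, E♯

In root position, A#Δ7 is A♯–C𝄪–E♯–G𝄪.
Third inversion puts the seventh (G𝄪) in the bass.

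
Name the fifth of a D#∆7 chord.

A#

D#∆7 is built on D#; its 5th is a perfect 5th above the root.
A fifth above D uses the letter A, and the perfect 5th above D# is A#.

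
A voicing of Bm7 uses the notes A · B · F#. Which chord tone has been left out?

The full Bm7 chord is B, D, F#, A.
Comparing with the voicing, the minor 3rd (3rd) — D — is absent.

D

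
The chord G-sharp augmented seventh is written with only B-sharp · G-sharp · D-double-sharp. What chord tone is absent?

F-sharp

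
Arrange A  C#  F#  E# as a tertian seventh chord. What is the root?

Stacking in thirds gives F# – A – C# – E#, so F# is the root — F# minor-major seventh.

F#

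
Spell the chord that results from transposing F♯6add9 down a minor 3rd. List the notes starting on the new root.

A minor 3rd down from F# is D#, so the new chord is D# six-nine.
D# — root
F## — major 3rd
A# — perfect 5th
B# — major 6th
E# — major 9th

D# F## A# B# E#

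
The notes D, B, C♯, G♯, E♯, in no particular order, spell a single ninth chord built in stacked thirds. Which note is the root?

Stacking in thirds gives C♯ – E♯ – G♯ – B – D, so C♯ is the root — C♯ dominant seventh flat nine.

C♯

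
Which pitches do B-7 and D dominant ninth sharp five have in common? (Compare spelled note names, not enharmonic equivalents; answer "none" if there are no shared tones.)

B-7: B D F♯ A
D dominant ninth sharp five: D F♯ A♯ C E
Common to both → D, F♯.

D, F♯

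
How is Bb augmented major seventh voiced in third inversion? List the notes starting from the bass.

A, Bb, D, F#

In root position, Bb augmented major seventh is Bb–D–F#–A.
Third inversion puts the seventh (A) in the bass.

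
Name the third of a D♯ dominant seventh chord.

F##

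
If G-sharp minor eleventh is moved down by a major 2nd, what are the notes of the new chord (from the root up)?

F# – A – C# – E – G# – B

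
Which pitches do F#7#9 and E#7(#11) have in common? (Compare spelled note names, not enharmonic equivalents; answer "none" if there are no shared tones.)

G𝄪

F#7#9 = F♯, A♯, C♯, E, G𝄪.
E#7(#11) = E♯, G𝄪, B♯, D♯, A𝄪.
Shared: G𝄪.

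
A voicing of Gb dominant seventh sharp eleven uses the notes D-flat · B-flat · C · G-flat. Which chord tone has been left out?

Gb dominant seventh sharp eleven = G-flat, B-flat, D-flat, F-flat, C. The voicing lacks the 7th (minor 7th), F-flat.

F-flat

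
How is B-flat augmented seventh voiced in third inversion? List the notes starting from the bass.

A-flat, B-flat, D, F-sharp

B-flat augmented seventh = B-flat–D–F-sharp–A-flat; third inversion → seventh (A-flat) lowest.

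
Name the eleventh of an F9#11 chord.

F9#11 is built on F; its 11th is an augmented 11th above the root.
A fourth above F uses the letter B, and the augmented 11th above F is B.

B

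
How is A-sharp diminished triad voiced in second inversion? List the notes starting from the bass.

A-sharp diminished triad = A#–C#–E; second inversion → fifth (E) lowest.

E – A# – C#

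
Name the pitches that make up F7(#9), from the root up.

F7(#9) is a dominant seventh sharp nine built on F.
Root: F
Major 3rd (3rd): A
Perfect 5th (5th): C
Minor 7th (7th): Eb
Augmented 9th (9th): G#

F  A  C  Eb  G#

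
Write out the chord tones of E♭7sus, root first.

E♭7sus is a dominant seventh suspended fourth built on E♭.
- root: E♭
- perfect 4th: A♭
- perfect 5th: B♭
- minor 7th: D♭

E♭, A♭, B♭, D♭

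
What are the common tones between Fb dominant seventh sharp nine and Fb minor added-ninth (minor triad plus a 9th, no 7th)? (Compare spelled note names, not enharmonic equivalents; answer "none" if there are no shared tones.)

F-flat, C-flat

Fb dominant seventh sharp nine: F-flat A-flat C-flat E-double-flat G
Fb minor added-ninth: F-flat A-double-flat C-flat G-flat
Common to both → F-flat, C-flat.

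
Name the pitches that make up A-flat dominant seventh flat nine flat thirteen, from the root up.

A-flat C E-flat G-flat B-double-flat F-flat

A-flat dominant seventh flat nine flat thirteen: dominant seventh flat nine flat thirteen on A-flat.
- root: A-flat
- major 3rd: C
- perfect 5th: E-flat
- minor 7th: G-flat
- minor 9th: B-double-flat
- minor 13th: F-flat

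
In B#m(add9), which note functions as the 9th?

B#m(add9) is built on B#; its 9th is a major 9th above the root.
A second above B uses the letter C, and the major 9th above B# is C##.

C##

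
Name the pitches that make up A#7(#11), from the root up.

A#  C##  E#  G#  D##

Root A#, quality dominant seventh sharp eleven:
A# — root
C## — major 3rd
E# — perfect 5th
G# — minor 7th
D## — augmented 11th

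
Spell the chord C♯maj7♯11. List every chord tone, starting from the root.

C#, E#, G#, B#, F##

C♯maj7♯11: major seventh sharp eleven on C#.
- root: C#
- major 3rd: E#
- perfect 5th: G#
- major 7th: B#
- augmented 11th: F##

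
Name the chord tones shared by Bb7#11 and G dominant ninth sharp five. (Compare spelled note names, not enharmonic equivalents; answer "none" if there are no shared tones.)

Bb7#11 = B♭, D, F, A♭, E.
G dominant ninth sharp five = G, B, D♯, F, A.
Shared: F.

F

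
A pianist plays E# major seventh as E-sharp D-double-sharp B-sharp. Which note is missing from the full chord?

The full E# major seventh chord is E-sharp, G-double-sharp, B-sharp, D-double-sharp.
Comparing with the voicing, the major 3rd (3rd) — G-double-sharp — is absent.

G-double-sharp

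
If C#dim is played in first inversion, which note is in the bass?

E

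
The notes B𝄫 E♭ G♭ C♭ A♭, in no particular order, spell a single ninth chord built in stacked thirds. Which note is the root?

Arranged so that each adjacent pair is a third by letter name: A♭ – C♭ – E♭ – G♭ – B𝄫.
The bottom of that stack, A♭, is the root (this is A♭ minor seventh flat nine).

A♭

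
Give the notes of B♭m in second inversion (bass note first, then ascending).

B♭m = B♭–D♭–F; second inversion → fifth (F) lowest.

F  B♭  D♭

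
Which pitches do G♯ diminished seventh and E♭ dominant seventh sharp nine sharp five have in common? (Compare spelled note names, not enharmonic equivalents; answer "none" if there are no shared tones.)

B

G♯ diminished seventh = G-sharp, B, D, F.
E♭ dominant seventh sharp nine sharp five = E-flat, G, B, D-flat, F-sharp.
Shared: B.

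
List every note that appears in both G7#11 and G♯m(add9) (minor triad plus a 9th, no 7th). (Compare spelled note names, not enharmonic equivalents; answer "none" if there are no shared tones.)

B

G7#11 = G, B, D, F, C#.
G♯m(add9) = G#, B, D#, A#.
Shared: B.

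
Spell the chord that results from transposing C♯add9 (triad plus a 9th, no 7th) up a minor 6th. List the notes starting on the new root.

A minor 6th up from C# is A, so the new chord is A added-ninth.
A — root
C# — major 3rd
E — perfect 5th
B — major 9th

A  C#  E  B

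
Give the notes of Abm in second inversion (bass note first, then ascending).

Abm = Ab–Cb–Eb; second inversion → fifth (Eb) lowest.

Eb Ab Cb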